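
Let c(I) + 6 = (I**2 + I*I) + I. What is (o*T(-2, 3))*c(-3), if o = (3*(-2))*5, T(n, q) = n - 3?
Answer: 1350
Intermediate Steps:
c(I) = -6 + I + 2*I**2 (c(I) = -6 + ((I**2 + I*I) + I) = -6 + ((I**2 + I**2) + I) = -6 + (2*I**2 + I) = -6 + (I + 2*I**2) = -6 + I + 2*I**2)
T(n, q) = -3 + n
o = -30 (o = -6*5 = -30)
(o*T(-2, 3))*c(-3) = (-30*(-3 - 2))*(-6 - 3 + 2*(-3)**2) = (-30*(-5))*(-6 - 3 + 2*9) = 150*(-6 - 3 + 18) = 150*9 = 1350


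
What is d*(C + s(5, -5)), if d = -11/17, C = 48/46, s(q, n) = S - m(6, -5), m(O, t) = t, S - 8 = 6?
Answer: -5071/391 ≈ -12.969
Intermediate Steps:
S = 14 (S = 8 + 6 = 14)
s(q, n) = 19 (s(q, n) = 14 - 1*(-5) = 14 + 5 = 19)
C = 24/23 (C = 48*(1/46) = 24/23 ≈ 1.0435)
d = -11/17 (d = -11*1/17 = -11/17 ≈ -0.64706)
d*(C + s(5, -5)) = -11*(24/23 + 19)/17 = -11/17*461/23 = -5071/391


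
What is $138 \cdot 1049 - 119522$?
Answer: $25240$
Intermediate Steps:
$138 \cdot 1049 - 119522 = 144762 - 119522 = 25240$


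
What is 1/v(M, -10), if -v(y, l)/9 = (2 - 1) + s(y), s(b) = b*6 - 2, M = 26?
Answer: -1/1395 ≈ -0.00071685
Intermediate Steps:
s(b) = -2 + 6*b (s(b) = 6*b - 2 = -2 + 6*b)
v(y, l) = 9 - 54*y (v(y, l) = -9*((2 - 1) + (-2 + 6*y)) = -9*(1 + (-2 + 6*y)) = -9*(-1 + 6*y) = 9 - 54*y)
1/v(M, -10) = 1/(9 - 54*26) = 1/(9 - 1404) = 1/(-1395) = -1/1395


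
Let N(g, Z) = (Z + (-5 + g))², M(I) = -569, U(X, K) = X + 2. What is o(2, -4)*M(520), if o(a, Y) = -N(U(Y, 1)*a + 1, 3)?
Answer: 14225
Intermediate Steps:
U(X, K) = 2 + X
N(g, Z) = (-5 + Z + g)²
o(a, Y) = -(-1 + a*(2 + Y))² (o(a, Y) = -(-5 + 3 + ((2 + Y)*a + 1))² = -(-5 + 3 + (a*(2 + Y) + 1))² = -(-5 + 3 + (1 + a*(2 + Y)))² = -(-1 + a*(2 + Y))²)
o(2, -4)*M(520) = -(-1 + 2*(2 - 4))²*(-569) = -(-1 + 2*(-2))²*(-569) = -(-1 - 4)²*(-569) = -1*(-5)²*(-569) = -1*25*(-569) = -25*(-569) = 14225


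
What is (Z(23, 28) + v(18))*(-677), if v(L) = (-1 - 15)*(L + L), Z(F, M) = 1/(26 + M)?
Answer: 21056731/54 ≈ 3.8994e+5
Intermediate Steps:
v(L) = -32*L
(Z(23, 28) + v(18))*(-677) = (1/(26 + 28) - 32*18)*(-677) = (1/54 - 576)*(-677) = -31103/54*(-677) = 21056731/54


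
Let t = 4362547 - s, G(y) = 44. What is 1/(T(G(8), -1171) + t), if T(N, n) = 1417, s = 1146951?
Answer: 1/3217013 ≈ 3.1085e-7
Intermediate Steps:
t = 3215596 (t = 4362547 - 1*1146951 = 4362547 - 1146951 = 3215596)
1/(T(G(8), -1171) + t) = 1/(1417 + 3215596) = 1/3217013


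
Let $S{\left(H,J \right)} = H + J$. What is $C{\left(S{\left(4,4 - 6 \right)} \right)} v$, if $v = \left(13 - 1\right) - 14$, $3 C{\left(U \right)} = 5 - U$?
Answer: $-2$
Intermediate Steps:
$C{\left(U \right)} = \frac{5}{3} - \frac{U}{3}$ ($C{\left(U \right)} = \frac{5 - U}{3} = \frac{5}{3} - \frac{U}{3}$)
$v = -2$ ($v = 12 - 14 = -2$)
$C{\left(S{\left(4,4 - 6 \right)} \right)} v = \left(\frac{5}{3} - \frac{4 + \left(4 - 6\right)}{3}\right) \left(-2\right) = \left(\frac{5}{3} - \frac{4 - 2}{3}\right) \left(-2\right) = \left(\frac{5}{3} - \frac{2}{3}\right) \left(-2\right) = 1 \left(-2\right) = -2$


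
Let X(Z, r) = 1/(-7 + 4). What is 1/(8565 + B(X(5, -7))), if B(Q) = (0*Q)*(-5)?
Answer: 1/8565 ≈ 0.00011675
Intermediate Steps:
X(Z, r) = -⅓ (X(Z, r) = 1/(-3) = -⅓)
B(Q) = 0 (B(Q) = 0*(-5) = 0)
1/(8565 + B(X(5, -7))) = 1/(8565 + 0) = 1/8565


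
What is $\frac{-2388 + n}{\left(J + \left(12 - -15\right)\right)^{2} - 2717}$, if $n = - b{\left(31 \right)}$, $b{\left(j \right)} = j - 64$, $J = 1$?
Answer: $\frac{2355}{1933} \approx 1.2183$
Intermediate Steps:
$b{\left(j \right)} = -64 + j$
$n = 33$ ($n = - (-64 + 31) = \left(-1\right) \left(-33\right) = 33$)
$\frac{-2388 + n}{\left(J + \left(12 - -15\right)\right)^{2} - 2717} = \frac{-2388 + 33}{\left(1 + \left(12 - -15\right)\right)^{2} - 2717} = - \frac{2355}{\left(1 + \left(12 + 15\right)\right)^{2} - 2717} = - \frac{2355}{\left(1 + 27\right)^{2} - 2717} = - \frac{2355}{28^{2} - 2717} = - \frac{2355}{784 - 2717} = - \frac{2355}{-1933} = \left(-2355\right) \left(- \frac{1}{1933}\right) = \frac{2355}{1933}$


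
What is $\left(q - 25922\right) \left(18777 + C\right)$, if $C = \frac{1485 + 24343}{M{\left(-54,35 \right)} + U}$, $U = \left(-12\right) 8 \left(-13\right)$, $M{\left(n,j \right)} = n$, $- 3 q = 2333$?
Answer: $- \frac{898933695517}{1791} \approx -5.0192 \cdot 10^{8}$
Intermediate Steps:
$q = - \frac{2333}{3}$ ($q = \left(- \frac{1}{3}\right) 2333 = - \frac{2333}{3} \approx -777.67$)
$U = 1248$ ($U = \left(-96\right) \left(-13\right) = 1248$)
$C = \frac{12914}{597}$ ($C = \frac{1485 + 24343}{-54 + 1248} = \frac{25828}{1194} = 25828 \cdot \frac{1}{1194} = \frac{12914}{597} \approx 21.632$)
$\left(q - 25922\right) \left(18777 + C\right) = \left(- \frac{2333}{3} - 25922\right) \left(18777 + \frac{12914}{597}\right) = \left(- \frac{80099}{3}\right) \frac{11222783}{597} = - \frac{898933695517}{1791}$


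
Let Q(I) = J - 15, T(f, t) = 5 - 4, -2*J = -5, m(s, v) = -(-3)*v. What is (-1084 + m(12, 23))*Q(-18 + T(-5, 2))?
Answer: 25375/2 ≈ 12688.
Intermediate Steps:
m(s, v) = 3*v
J = 5/2 (J = -1/2*(-5) = 5/2 ≈ 2.5000)
T(f, t) = 1
Q(I) = -25/2 (Q(I) = 5/2 - 15 = -25/2)
(-1084 + m(12, 23))*Q(-18 + T(-5, 2)) = (-1084 + 3*23)*(-25/2) = (-1084 + 69)*(-25/2) = -1015*(-25/2) = 25375/2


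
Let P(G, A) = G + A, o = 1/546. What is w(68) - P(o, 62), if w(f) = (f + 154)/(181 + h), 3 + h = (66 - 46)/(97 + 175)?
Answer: -401683561/6611514 ≈ -60.755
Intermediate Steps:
o = 1/546 ≈ 0.0018315
P(G, A) = A + G
h = -199/68 (h = -3 + (66 - 46)/(97 + 175) = -3 + 20/272 = -3 + 20*(1/272) = -3 + 5/68 = -199/68 ≈ -2.9265)
w(f) = 10472/12109 + 68*f/12109 (w(f) = (f + 154)/(181 - 199/68) = (154 + f)/(12109/68) = (154 + f)*(68/12109) = 10472/12109 + 68*f/12109)
w(68) - P(o, 62) = (10472/12109 + (68/12109)*68) - (62 + 1/546) = (10472/12109 + 4624/12109) - 1*33853/546 = 15096/12109 - 33853/546 = -401683561/6611514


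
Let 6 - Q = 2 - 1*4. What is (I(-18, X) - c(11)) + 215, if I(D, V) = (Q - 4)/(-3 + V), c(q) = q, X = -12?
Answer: 3056/15 ≈ 203.73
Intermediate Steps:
Q = 8 (Q = 6 - (2 - 1*4) = 6 - (2 - 4) = 6 - 1*(-2) = 6 + 2 = 8)
I(D, V) = 4/(-3 + V) (I(D, V) = (8 - 4)/(-3 + V) = 4/(-3 + V))
(I(-18, X) - c(11)) + 215 = (4/(-3 - 12) - 1*11) + 215 = (4/(-15) - 11) + 215 = (4*(-1/15) - 11) + 215 = (-4/15 - 11) + 215 = -169/15 + 215 = 3056/15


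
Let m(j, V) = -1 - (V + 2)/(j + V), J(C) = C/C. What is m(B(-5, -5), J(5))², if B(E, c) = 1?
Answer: 25/4 ≈ 6.2500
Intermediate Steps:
J(C) = 1
m(j, V) = -1 - (2 + V)/(V + j)
m(B(-5, -5), J(5))² = ((-2 - 1*1 - 2*1)/(1 + 1))² = ((-2 - 1 - 2)/2)² = ((½)*(-5))² = (-5/2)² = 25/4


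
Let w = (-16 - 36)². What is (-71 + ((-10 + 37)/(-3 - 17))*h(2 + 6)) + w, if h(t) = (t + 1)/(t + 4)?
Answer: 210559/80 ≈ 2632.0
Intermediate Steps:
h(t) = (1 + t)/(4 + t)
w = 2704 (w = (-52)² = 2704)
(-71 + ((-10 + 37)/(-3 - 17))*h(2 + 6)) + w = (-71 + ((-10 + 37)/(-3 - 17))*((1 + (2 + 6))/(4 + (2 + 6)))) + 2704 = (-71 + (27/(-20))*((1 + 8)/(4 + 8))) + 2704 = (-71 + (27*(-1/20))*(9/12)) + 2704 = (-71 - 9*9/80) + 2704 = (-71 - 27/20*¾) + 2704 = (-71 - 81/80) + 2704 = -5761/80 + 2704 = 210559/80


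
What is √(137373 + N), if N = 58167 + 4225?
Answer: √199765 ≈ 446.95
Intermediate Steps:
N = 62392
√(137373 + N) = √(137373 + 62392) = √199765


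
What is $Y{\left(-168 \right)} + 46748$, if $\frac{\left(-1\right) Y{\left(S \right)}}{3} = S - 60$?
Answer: $47432$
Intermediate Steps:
$Y{\left(S \right)} = 180 - 3 S$ ($Y{\left(S \right)} = - 3 \left(S - 60\right) = - 3 \left(-60 + S\right) = 180 - 3 S$)
$Y{\left(-168 \right)} + 46748 = \left(180 - -504\right) + 46748 = \left(180 + 504\right) + 46748 = 684 + 46748 = 47432$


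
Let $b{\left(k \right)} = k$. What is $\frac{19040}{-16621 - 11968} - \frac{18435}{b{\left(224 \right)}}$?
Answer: $- \frac{531303175}{6403936} \approx -82.965$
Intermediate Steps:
$\frac{19040}{-16621 - 11968} - \frac{18435}{b{\left(224 \right)}} = \frac{19040}{-16621 - 11968} - \frac{18435}{224} = \frac{19040}{-28589} - \frac{18435}{224} = 19040 \left(- \frac{1}{28589}\right) - \frac{18435}{224} = - \frac{19040}{28589} - \frac{18435}{224} = - \frac{531303175}{6403936}$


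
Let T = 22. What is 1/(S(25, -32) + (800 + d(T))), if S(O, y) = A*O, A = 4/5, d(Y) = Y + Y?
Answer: 1/864 ≈ 0.0011574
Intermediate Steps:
d(Y) = 2*Y
A = ⅘ (A = 4*(⅕) = ⅘ ≈ 0.80000)
S(O, y) = 4*O/5
1/(S(25, -32) + (800 + d(T))) = 1/((⅘)*25 + (800 + 2*22)) = 1/(20 + (800 + 44)) = 1/(20 + 844) = 1/864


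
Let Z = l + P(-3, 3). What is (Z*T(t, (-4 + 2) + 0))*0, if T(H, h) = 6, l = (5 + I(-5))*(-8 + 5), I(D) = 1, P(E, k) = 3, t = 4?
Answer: 0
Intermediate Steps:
l = -18 (l = (5 + 1)*(-8 + 5) = 6*(-3) = -18)
Z = -15 (Z = -18 + 3 = -15)
(Z*T(t, (-4 + 2) + 0))*0 = -15*6*0 = -90*0 = 0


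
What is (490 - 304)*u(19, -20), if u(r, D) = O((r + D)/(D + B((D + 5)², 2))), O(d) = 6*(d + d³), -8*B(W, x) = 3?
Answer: 237779424/4330747 ≈ 54.905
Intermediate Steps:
B(W, x) = -3/8 (B(W, x) = -⅛*3 = -3/8)
O(d) = 6*d + 6*d³
u(r, D) = 6*(1 + (D + r)²/(-3/8 + D)²)*(D + r)/(-3/8 + D) (u(r, D) = 6*((r + D)/(D - 3/8))*(1 + ((r + D)/(D - 3/8))²) = 6*((D + r)/(-3/8 + D))*(1 + ((D + r)/(-3/8 + D))²) = 6*((D + r)/(-3/8 + D))*(1 + (D + r)²/(-3/8 + D)²) = 6*(1 + (D + r)²/(-3/8 + D)²)*(D + r)/(-3/8 + D))
(490 - 304)*u(19, -20) = (490 - 304)*(48*(-20 + 19)*((-3 + 8*(-20))² + 64*(-20 + 19)²)/(-3 + 8*(-20))³) = 186*(48*(-1)*((-3 - 160)² + 64*(-1)²)/(-3 - 160)³) = 186*(48*(-1)*((-163)² + 64*1)/(-163)³) = 186*(48*(-1/4330747)*(-1)*(26569 + 64)) = 186*(48*(-1/4330747)*(-1)*26633) = 186*(1278384/4330747) = 237779424/4330747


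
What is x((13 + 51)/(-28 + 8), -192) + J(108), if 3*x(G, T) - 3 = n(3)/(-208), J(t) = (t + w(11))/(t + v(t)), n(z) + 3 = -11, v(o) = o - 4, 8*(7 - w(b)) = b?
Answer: 103079/66144 ≈ 1.5584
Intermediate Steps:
w(b) = 7 - b/8
v(o) = -4 + o
n(z) = -14 (n(z) = -3 - 11 = -14)
J(t) = (45/8 + t)/(-4 + 2*t) (J(t) = (t + (7 - 1/8*11))/(t + (-4 + t)) = (t + (7 - 11/8))/(-4 + 2*t) = (t + 45/8)/(-4 + 2*t) = (45/8 + t)/(-4 + 2*t))
x(G, T) = 319/312 (x(G, T) = 1 + (-14/(-208))/3 = 1 + (-14*(-1/208))/3 = 1 + (1/3)*(7/104) = 1 + 7/312 = 319/312)
x((13 + 51)/(-28 + 8), -192) + J(108) = 319/312 + (45 + 8*108)/(16*(-2 + 108)) = 319/312 + (1/16)*(45 + 864)/106 = 319/312 + (1/16)*(1/106)*909 = 319/312 + 909/1696 = 103079/66144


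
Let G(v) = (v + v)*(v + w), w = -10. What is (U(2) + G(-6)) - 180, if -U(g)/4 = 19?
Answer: -64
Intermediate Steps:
G(v) = 2*v*(-10 + v) (G(v) = (v + v)*(v - 10) = (2*v)*(-10 + v) = 2*v*(-10 + v))
U(g) = -76 (U(g) = -4*19 = -76)
(U(2) + G(-6)) - 180 = (-76 + 2*(-6)*(-10 - 6)) - 180 = (-76 + 2*(-6)*(-16)) - 180 = (-76 + 192) - 180 = 116 - 180 = -64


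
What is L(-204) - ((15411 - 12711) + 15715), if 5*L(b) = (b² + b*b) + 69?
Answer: -8774/5 ≈ -1754.8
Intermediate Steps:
L(b) = 69/5 + 2*b²/5 (L(b) = ((b² + b*b) + 69)/5 = ((b² + b²) + 69)/5 = (2*b² + 69)/5 = (69 + 2*b²)/5 = 69/5 + 2*b²/5)
L(-204) - ((15411 - 12711) + 15715) = (69/5 + (⅖)*(-204)²) - ((15411 - 12711) + 15715) = (69/5 + (⅖)*41616) - (2700 + 15715) = (69/5 + 83232/5) - 1*18415 = 83301/5 - 18415 = -8774/5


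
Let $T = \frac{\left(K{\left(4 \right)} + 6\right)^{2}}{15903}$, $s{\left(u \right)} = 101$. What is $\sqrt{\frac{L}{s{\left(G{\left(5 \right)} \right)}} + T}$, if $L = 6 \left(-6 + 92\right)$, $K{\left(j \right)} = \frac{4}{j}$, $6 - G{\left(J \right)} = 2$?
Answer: $\frac{\sqrt{1465374154899}}{535401} \approx 2.261$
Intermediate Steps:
$G{\left(J \right)} = 4$ ($G{\left(J \right)} = 6 - 2 = 4$)
$L = 516$ ($L = 6 \cdot 86 = 516$)
$T = \frac{49}{15903}$ ($T = \frac{\left(\frac{4}{4} + 6\right)^{2}}{15903} = \left(4 \cdot \frac{1}{4} + 6\right)^{2} \cdot \frac{1}{15903} = \left(1 + 6\right)^{2} \cdot \frac{1}{15903} = 7^{2} \cdot \frac{1}{15903} = 49 \cdot \frac{1}{15903} = \frac{49}{15903} \approx 0.0030812$)
$\sqrt{\frac{L}{s{\left(G{\left(5 \right)} \right)}} + T} = \sqrt{\frac{516}{101} + \frac{49}{15903}} = \sqrt{\frac{8210897}{1606203}} = \frac{\sqrt{1465374154899}}{535401}$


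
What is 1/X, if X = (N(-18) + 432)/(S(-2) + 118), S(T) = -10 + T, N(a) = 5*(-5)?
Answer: 106/407 ≈ 0.26044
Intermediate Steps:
N(a) = -25
X = 407/106 (X = (-25 + 432)/((-10 - 2) + 118) = 407/(-12 + 118) = 407/106 ≈ 3.8396)
1/X = 1/(407/106) = 106/407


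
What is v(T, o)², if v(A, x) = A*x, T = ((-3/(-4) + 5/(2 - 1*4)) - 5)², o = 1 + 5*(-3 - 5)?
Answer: 808321761/256 ≈ 3.1575e+6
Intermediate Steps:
o = -39 (o = 1 + 5*(-8) = 1 - 40 = -39)
T = 729/16 (T = ((-3*(-¼) + 5/(2 - 4)) - 5)² = ((¾ + 5/(-2)) - 5)² = ((¾ + 5*(-½)) - 5)² = ((¾ - 5/2) - 5)² = (-7/4 - 5)² = (-27/4)² = 729/16 ≈ 45.563)
v(T, o)² = ((729/16)*(-39))² = (-28431/16)² = 808321761/256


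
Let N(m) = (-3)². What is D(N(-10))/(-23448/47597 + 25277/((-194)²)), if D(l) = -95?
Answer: -170179265740/320620441 ≈ -530.78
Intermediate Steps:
N(m) = 9
D(N(-10))/(-23448/47597 + 25277/((-194)²)) = -95/(-23448/47597 + 25277/((-194)²)) = -95/(-23448*1/47597 + 25277/37636) = -95/(-23448/47597 + 25277*(1/37636)) = -95/(-23448/47597 + 25277/37636) = -95/320620441/1791360692 = -95*1791360692/320620441 = -170179265740/320620441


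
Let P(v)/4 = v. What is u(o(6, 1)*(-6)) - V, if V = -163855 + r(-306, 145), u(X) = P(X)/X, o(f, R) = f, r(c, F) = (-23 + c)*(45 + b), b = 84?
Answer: 206300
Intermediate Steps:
P(v) = 4*v
r(c, F) = -2967 + 129*c (r(c, F) = (-23 + c)*(45 + 84) = (-23 + c)*129 = -2967 + 129*c)
u(X) = 4 (u(X) = (4*X)/X = 4)
V = -206296 (V = -163855 + (-2967 + 129*(-306)) = -163855 + (-2967 - 39474) = -163855 - 42441 = -206296)
u(o(6, 1)*(-6)) - V = 4 - 1*(-206296) = 4 + 206296 = 206300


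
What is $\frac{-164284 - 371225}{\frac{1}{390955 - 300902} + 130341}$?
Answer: $- \frac{48224191977}{11737598074} \approx -4.1085$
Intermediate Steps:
$\frac{-164284 - 371225}{\frac{1}{390955 - 300902} + 130341} = - \frac{535509}{\frac{1}{90053} + 130341} = - \frac{535509}{\frac{11737598074}{90053}} = \left(-535509\right) \frac{90053}{11737598074} = - \frac{48224191977}{11737598074}$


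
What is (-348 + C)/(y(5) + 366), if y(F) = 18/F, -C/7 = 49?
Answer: -3455/1848 ≈ -1.8696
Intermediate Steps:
C = -343 (C = -7*49 = -343)
(-348 + C)/(y(5) + 366) = (-348 - 343)/(18/5 + 366) = -691/(18*(1/5) + 366) = -691/(18/5 + 366) = -691/1848/5 = -691*5/1848 = -3455/1848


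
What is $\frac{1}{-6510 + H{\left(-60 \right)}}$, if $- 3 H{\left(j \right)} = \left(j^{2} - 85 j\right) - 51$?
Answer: $- \frac{1}{9393} \approx -0.00010646$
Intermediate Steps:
$H{\left(j \right)} = 17 - \frac{j^{2}}{3} + \frac{85 j}{3}$ ($H{\left(j \right)} = - \frac{\left(j^{2} - 85 j\right) - 51}{3} = - \frac{-51 + j^{2} - 85 j}{3} = 17 - \frac{j^{2}}{3} + \frac{85 j}{3}$)
$\frac{1}{-6510 + H{\left(-60 \right)}} = \frac{1}{-6510 + \left(17 - \frac{\left(-60\right)^{2}}{3} + \frac{85}{3} \left(-60\right)\right)} = \frac{1}{-6510 - 2883} = \frac{1}{-9393} = - \frac{1}{9393}$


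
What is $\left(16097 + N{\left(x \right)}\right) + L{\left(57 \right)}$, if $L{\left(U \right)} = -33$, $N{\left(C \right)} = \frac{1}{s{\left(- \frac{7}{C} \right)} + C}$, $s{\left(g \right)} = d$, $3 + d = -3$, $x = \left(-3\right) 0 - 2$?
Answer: $\frac{128511}{8} \approx 16064.0$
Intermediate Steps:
$x = -2$ ($x = 0 - 2 = -2$)
$d = -6$ ($d = -3 - 3 = -6$)
$s{\left(g \right)} = -6$
$N{\left(C \right)} = \frac{1}{-6 + C}$
$\left(16097 + N{\left(x \right)}\right) + L{\left(57 \right)} = \left(16097 + \frac{1}{-6 - 2}\right) - 33 = \left(16097 + \frac{1}{-8}\right) - 33 = \left(16097 - \frac{1}{8}\right) - 33 = \frac{128775}{8} - 33 = \frac{128511}{8}$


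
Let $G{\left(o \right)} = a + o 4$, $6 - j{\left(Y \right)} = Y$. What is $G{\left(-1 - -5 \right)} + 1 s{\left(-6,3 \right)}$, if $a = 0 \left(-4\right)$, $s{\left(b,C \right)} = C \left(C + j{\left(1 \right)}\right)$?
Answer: $40$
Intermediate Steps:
$j{\left(Y \right)} = 6 - Y$
$s{\left(b,C \right)} = C \left(5 + C\right)$ ($s{\left(b,C \right)} = C \left(C + \left(6 - 1\right)\right) = C \left(C + 5\right) = C \left(5 + C\right)$)
$a = 0$
$G{\left(o \right)} = 4 o$ ($G{\left(o \right)} = 0 + o 4 = 0 + 4 o = 4 o$)
$G{\left(-1 - -5 \right)} + 1 s{\left(-6,3 \right)} = 4 \left(-1 - -5\right) + 1 \cdot 3 \left(5 + 3\right) = 4 \left(-1 + 5\right) + 1 \cdot 3 \cdot 8 = 4 \cdot 4 + 1 \cdot 24 = 16 + 24 = 40$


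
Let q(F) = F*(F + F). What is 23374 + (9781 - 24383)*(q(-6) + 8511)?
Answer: -125305592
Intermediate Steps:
q(F) = 2*F**2 (q(F) = F*(2*F) = 2*F**2)
23374 + (9781 - 24383)*(q(-6) + 8511) = 23374 + (9781 - 24383)*(2*(-6)**2 + 8511) = 23374 - 14602*(2*36 + 8511) = 23374 - 14602*(72 + 8511) = 23374 - 14602*8583 = 23374 - 125328966 = -125305592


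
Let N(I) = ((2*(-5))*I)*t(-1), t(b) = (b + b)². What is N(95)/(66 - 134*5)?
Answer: 950/151 ≈ 6.2914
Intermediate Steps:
t(b) = 4*b² (t(b) = (2*b)² = 4*b²)
N(I) = -40*I (N(I) = ((2*(-5))*I)*(4*(-1)²) = (-10*I)*(4*1) = -10*I*4 = -40*I)
N(95)/(66 - 134*5) = (-40*95)/(66 - 134*5) = -3800/(66 - 670) = -3800/(-604) = -3800*(-1/604) = 950/151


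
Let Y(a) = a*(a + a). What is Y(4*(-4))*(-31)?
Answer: -15872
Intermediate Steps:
Y(a) = 2*a**2 (Y(a) = a*(2*a) = 2*a**2)
Y(4*(-4))*(-31) = (2*(4*(-4))**2)*(-31) = (2*(-16)**2)*(-31) = (2*256)*(-31) = 512*(-31) = -15872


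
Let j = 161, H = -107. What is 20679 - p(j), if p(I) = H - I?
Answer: 20947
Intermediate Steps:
p(I) = -107 - I
20679 - p(j) = 20679 - (-107 - 1*161) = 20679 - (-107 - 161) = 20679 - 1*(-268) = 20679 + 268 = 20947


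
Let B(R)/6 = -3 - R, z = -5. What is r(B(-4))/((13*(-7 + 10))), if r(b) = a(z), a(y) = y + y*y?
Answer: 20/39 ≈ 0.51282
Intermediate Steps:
a(y) = y + y²
B(R) = -18 - 6*R (B(R) = 6*(-3 - R) = -18 - 6*R)
r(b) = 20 (r(b) = -5*(1 - 5) = -5*(-4) = 20)
r(B(-4))/((13*(-7 + 10))) = 20/((13*(-7 + 10))) = 20/((13*3)) = 20/39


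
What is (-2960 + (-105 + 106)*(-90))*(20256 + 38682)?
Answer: -179760900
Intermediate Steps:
(-2960 + (-105 + 106)*(-90))*(20256 + 38682) = (-2960 + 1*(-90))*58938 = (-2960 - 90)*58938 = -3050*58938 = -179760900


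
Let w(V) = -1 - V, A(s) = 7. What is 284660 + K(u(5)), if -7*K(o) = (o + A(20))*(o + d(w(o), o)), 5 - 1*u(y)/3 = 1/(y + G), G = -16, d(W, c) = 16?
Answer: 34431820/121 ≈ 2.8456e+5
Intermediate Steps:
u(y) = 15 - 3/(-16 + y) (u(y) = 15 - 3/(y - 16) = 15 - 3/(-16 + y))
K(o) = -(7 + o)*(16 + o)/7 (K(o) = -(o + 7)*(o + 16)/7 = -(7 + o)*(16 + o)/7)
284660 + K(u(5)) = 284660 + (-16 - 69*(-81 + 5*5)/(7*(-16 + 5)) - 9*(-81 + 5*5)²/(-16 + 5)²/7) = 284660 + (-16 - 69*(-81 + 25)/(7*(-11)) - 9*(-81 + 25)²/121/7) = 284660 + (-16 - 69*(-1)*(-56)/(7*11) - (3*(-1/11)*(-56))²/7) = 284660 + (-16 - 23/7*168/11 - (168/11)²/7) = 284660 + (-16 - 552/11 - ⅐*28224/121) = 284660 + (-16 - 552/11 - 4032/121) = 284660 - 12040/121 = 34431820/121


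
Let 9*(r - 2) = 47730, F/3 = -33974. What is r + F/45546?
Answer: 120767395/22773 ≈ 5303.1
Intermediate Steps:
F = -101922 (F = 3*(-33974) = -101922)
r = 15916/3 (r = 2 + (1/9)*47730 = 2 + 15910/3 = 15916/3 ≈ 5305.3)
r + F/45546 = 15916/3 - 101922/45546 = 15916/3 - 101922*1/45546 = 15916/3 - 16987/7591 = 120767395/22773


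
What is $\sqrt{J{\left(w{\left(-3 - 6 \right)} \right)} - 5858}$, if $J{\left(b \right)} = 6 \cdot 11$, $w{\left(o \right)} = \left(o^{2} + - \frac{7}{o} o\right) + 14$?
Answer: $4 i \sqrt{362} \approx 76.105 i$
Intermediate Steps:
$w{\left(o \right)} = 7 + o^{2}$ ($w{\left(o \right)} = \left(o^{2} - 7\right) + 14 = \left(-7 + o^{2}\right) + 14 = 7 + o^{2}$)
$J{\left(b \right)} = 66$
$\sqrt{J{\left(w{\left(-3 - 6 \right)} \right)} - 5858} = \sqrt{66 - 5858} = \sqrt{-5792} = 4 i \sqrt{362}$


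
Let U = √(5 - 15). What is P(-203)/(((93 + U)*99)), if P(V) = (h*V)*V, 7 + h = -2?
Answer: -547491/13607 + 5887*I*√10/13607 ≈ -40.236 + 1.3681*I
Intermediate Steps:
h = -9 (h = -7 - 2 = -9)
P(V) = -9*V² (P(V) = (-9*V)*V = -9*V²)
U = I*√10 (U = √(-10) = I*√10 ≈ 3.1623*I)
P(-203)/(((93 + U)*99)) = (-9*(-203)²)/(((93 + I*√10)*99)) = (-9*41209)/(9207 + 99*I*√10) = -370881/(9207 + 99*I*√10)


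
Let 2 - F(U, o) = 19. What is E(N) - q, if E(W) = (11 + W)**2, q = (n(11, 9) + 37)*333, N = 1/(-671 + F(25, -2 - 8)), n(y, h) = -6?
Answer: -4829070623/473344 ≈ -10202.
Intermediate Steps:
F(U, o) = -17 (F(U, o) = 2 - 1*19 = 2 - 19 = -17)
N = -1/688 (N = 1/(-671 - 17) = 1/(-688) = -1/688 ≈ -0.0014535)
q = 10323 (q = (-6 + 37)*333 = 31*333 = 10323)
E(N) - q = (11 - 1/688)**2 - 1*10323 = (7567/688)**2 - 10323 = 57259489/473344 - 10323 = -4829070623/473344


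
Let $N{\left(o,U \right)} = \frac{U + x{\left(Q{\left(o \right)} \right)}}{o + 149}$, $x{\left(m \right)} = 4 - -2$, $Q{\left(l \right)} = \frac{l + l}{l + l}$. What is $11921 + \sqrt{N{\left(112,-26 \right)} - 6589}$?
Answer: $11921 + \frac{i \sqrt{49872721}}{87} \approx 11921.0 + 81.173 i$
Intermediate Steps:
$Q{\left(l \right)} = 1$ ($Q{\left(l \right)} = \frac{2 l}{2 l} = 2 l \frac{1}{2 l} = 1$)
$x{\left(m \right)} = 6$ ($x{\left(m \right)} = 4 + 2 = 6$)
$N{\left(o,U \right)} = \frac{6 + U}{149 + o}$ ($N{\left(o,U \right)} = \frac{U + 6}{o + 149} = \frac{6 + U}{149 + o}$)
$11921 + \sqrt{N{\left(112,-26 \right)} - 6589} = 11921 + \sqrt{\frac{6 - 26}{149 + 112} - 6589} = 11921 + \sqrt{\frac{1}{261} \left(-20\right) - 6589} = 11921 + \sqrt{- \frac{20}{261} - 6589} = 11921 + \sqrt{- \frac{1719749}{261}} = 11921 + \frac{i \sqrt{49872721}}{87}$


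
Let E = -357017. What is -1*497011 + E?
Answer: -854028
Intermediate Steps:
-1*497011 + E = -1*497011 - 357017 = -497011 - 357017 = -854028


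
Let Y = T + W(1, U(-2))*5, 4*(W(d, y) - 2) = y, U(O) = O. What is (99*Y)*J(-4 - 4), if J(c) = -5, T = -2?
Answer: -5445/2 ≈ -2722.5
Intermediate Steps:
W(d, y) = 2 + y/4
Y = 11/2 (Y = -2 + (2 + (1/4)*(-2))*5 = -2 + (2 - 1/2)*5 = -2 + (3/2)*5 = -2 + 15/2 = 11/2 ≈ 5.5000)
(99*Y)*J(-4 - 4) = (99*(11/2))*(-5) = (1089/2)*(-5) = -5445/2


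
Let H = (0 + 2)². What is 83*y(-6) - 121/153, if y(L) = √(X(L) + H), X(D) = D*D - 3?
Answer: -121/153 + 83*√37 ≈ 504.08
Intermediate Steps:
X(D) = -3 + D² (X(D) = D² - 3 = -3 + D²)
H = 4 (H = 2² = 4)
y(L) = √(1 + L²) (y(L) = √((-3 + L²) + 4) = √(1 + L²))
83*y(-6) - 121/153 = 83*√(1 + (-6)²) - 121/153 = 83*√(1 + 36) - 121*1/153 = 83*√37 - 121/153 = -121/153 + 83*√37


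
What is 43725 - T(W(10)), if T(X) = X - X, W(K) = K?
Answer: 43725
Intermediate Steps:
T(X) = 0
43725 - T(W(10)) = 43725 - 1*0 = 43725 + 0 = 43725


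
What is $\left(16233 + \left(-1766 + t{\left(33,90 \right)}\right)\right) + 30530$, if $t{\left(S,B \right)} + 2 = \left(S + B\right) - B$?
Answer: $45028$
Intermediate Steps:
$t{\left(S,B \right)} = -2 + S$ ($t{\left(S,B \right)} = -2 + \left(\left(S + B\right) - B\right) = -2 + \left(\left(B + S\right) - B\right) = -2 + S$)
$\left(16233 + \left(-1766 + t{\left(33,90 \right)}\right)\right) + 30530 = \left(16233 + \left(-1766 + \left(-2 + 33\right)\right)\right) + 30530 = \left(16233 + \left(-1766 + 31\right)\right) + 30530 = \left(16233 - 1735\right) + 30530 = 14498 + 30530 = 45028$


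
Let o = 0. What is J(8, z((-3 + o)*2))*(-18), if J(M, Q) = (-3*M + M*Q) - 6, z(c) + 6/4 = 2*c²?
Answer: -9612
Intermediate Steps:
z(c) = -3/2 + 2*c²
J(M, Q) = -6 - 3*M + M*Q
J(8, z((-3 + o)*2))*(-18) = (-6 - 3*8 + 8*(-3/2 + 2*((-3 + 0)*2)²))*(-18) = (-6 - 24 + 8*(-3/2 + 2*(-3*2)²))*(-18) = (-6 - 24 + 8*(-3/2 + 2*(-6)²))*(-18) = (-6 - 24 + 8*(-3/2 + 2*36))*(-18) = (-6 - 24 + 8*(-3/2 + 72))*(-18) = (-6 - 24 + 8*(141/2))*(-18) = (-6 - 24 + 564)*(-18) = 534*(-18) = -9612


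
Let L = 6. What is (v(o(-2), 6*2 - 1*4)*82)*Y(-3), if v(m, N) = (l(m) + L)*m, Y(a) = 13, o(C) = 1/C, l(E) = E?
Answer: -5863/2 ≈ -2931.5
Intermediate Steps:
v(m, N) = m*(6 + m) (v(m, N) = (m + 6)*m = (6 + m)*m = m*(6 + m))
(v(o(-2), 6*2 - 1*4)*82)*Y(-3) = (((6 + 1/(-2))/(-2))*82)*13 = (-(6 - ½)/2*82)*13 = (-½*11/2*82)*13 = -11/4*82*13 = -451/2*13 = -5863/2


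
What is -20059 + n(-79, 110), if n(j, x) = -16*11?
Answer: -20235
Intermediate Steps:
n(j, x) = -176
-20059 + n(-79, 110) = -20059 - 176 = -20235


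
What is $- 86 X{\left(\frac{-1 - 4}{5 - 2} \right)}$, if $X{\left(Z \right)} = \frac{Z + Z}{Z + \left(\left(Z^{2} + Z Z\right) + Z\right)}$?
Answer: $129$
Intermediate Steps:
$X{\left(Z \right)} = \frac{2 Z}{2 Z + 2 Z^{2}}$ ($X{\left(Z \right)} = \frac{2 Z}{Z + \left(\left(Z^{2} + Z^{2}\right) + Z\right)} = \frac{2 Z}{Z + \left(2 Z^{2} + Z\right)} = \frac{2 Z}{Z + \left(Z + 2 Z^{2}\right)} = \frac{2 Z}{2 Z + 2 Z^{2}}$)
$- 86 X{\left(\frac{-1 - 4}{5 - 2} \right)} = - \frac{86}{1 + \frac{-1 - 4}{5 - 2}} = - \frac{86}{1 + \frac{1}{3} \left(-5\right)} = - \frac{86}{1 - \frac{5}{3}} = - \frac{86}{- \frac{2}{3}} = \left(-86\right) \left(- \frac{3}{2}\right) = 129$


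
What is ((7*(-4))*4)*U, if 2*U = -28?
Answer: 1568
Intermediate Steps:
U = -14 (U = (½)*(-28) = -14)
((7*(-4))*4)*U = ((7*(-4))*4)*(-14) = -28*4*(-14) = -112*(-14) = 1568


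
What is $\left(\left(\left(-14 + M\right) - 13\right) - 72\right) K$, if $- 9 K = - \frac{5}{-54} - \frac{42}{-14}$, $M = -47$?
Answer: $\frac{12191}{243} \approx 50.169$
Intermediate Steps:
$K = - \frac{167}{486}$ ($K = - \frac{- \frac{5}{-54} - \frac{42}{-14}}{9} = - \frac{\left(-5\right) \left(- \frac{1}{54}\right) - -3}{9} = - \frac{\frac{5}{54} + 3}{9} = \left(- \frac{1}{9}\right) \frac{167}{54} = - \frac{167}{486} \approx -0.34362$)
$\left(\left(\left(-14 + M\right) - 13\right) - 72\right) K = \left(\left(\left(-14 - 47\right) - 13\right) - 72\right) \left(- \frac{167}{486}\right) = \left(\left(-61 - 13\right) - 72\right) \left(- \frac{167}{486}\right) = \left(-74 - 72\right) \left(- \frac{167}{486}\right) = \left(-146\right) \left(- \frac{167}{486}\right) = \frac{12191}{243}$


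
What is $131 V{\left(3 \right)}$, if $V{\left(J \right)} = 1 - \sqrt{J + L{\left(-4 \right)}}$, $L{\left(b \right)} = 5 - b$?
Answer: $131 - 262 \sqrt{3} \approx -322.8$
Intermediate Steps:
$V{\left(J \right)} = 1 - \sqrt{9 + J}$ ($V{\left(J \right)} = 1 - \sqrt{J + \left(5 - -4\right)} = 1 - \sqrt{J + \left(5 + 4\right)} = 1 - \sqrt{J + 9} = 1 - \sqrt{9 + J}$)
$131 V{\left(3 \right)} = 131 \left(1 - \sqrt{9 + 3}\right) = 131 \left(1 - \sqrt{12}\right) = 131 \left(1 - 2 \sqrt{3}\right) = 131 - 262 \sqrt{3}$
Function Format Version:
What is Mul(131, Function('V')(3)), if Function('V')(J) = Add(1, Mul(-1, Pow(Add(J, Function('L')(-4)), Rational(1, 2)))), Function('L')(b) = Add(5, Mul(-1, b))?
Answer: Add(131, Mul(-262, Pow(3, Rational(1, 2)))) ≈ -322.80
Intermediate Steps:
Function('V')(J) = Add(1, Mul(-1, Pow(Add(9, J), Rational(1, 2)))) (Function('V')(J) = Add(1, Mul(-1, Pow(Add(J, Add(5, Mul(-1, -4))), Rational(1, 2)))) = Add(1, Mul(-1, Pow(Add(J, Add(5, 4)), Rational(1, 2)))) = Add(1, Mul(-1, Pow(Add(J, 9), Rational(1, 2)))) = Add(1, Mul(-1, Pow(Add(9, J), Rational(1, 2)))))
Mul(131, Function('V')(3)) = Mul(131, Add(1, Mul(-1, Pow(Add(9, 3), Rational(1, 2))))) = Mul(131, Add(1, Mul(-1, Pow(12, Rational(1, 2))))) = Mul(131, Add(1, Mul(-1, Mul(2, Pow(3, Rational(1, 2)))))) = Mul(131, Add(1, Mul(-2, Pow(3, Rational(1, 2))))) = Add(131, Mul(-262, Pow(3, Rational(1, 2))))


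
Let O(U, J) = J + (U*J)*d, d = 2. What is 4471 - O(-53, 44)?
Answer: 9091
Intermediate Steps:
O(U, J) = J + 2*J*U (O(U, J) = J + (U*J)*2 = J + (J*U)*2 = J + 2*J*U)
4471 - O(-53, 44) = 4471 - 44*(1 + 2*(-53)) = 4471 - 44*(1 - 106) = 4471 - 44*(-105) = 4471 - 1*(-4620) = 4471 + 4620 = 9091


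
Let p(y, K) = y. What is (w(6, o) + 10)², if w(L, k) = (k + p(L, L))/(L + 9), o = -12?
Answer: 2304/25 ≈ 92.160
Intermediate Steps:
w(L, k) = (L + k)/(9 + L) (w(L, k) = (k + L)/(L + 9) = (L + k)/(9 + L))
(w(6, o) + 10)² = ((6 - 12)/(9 + 6) + 10)² = (-6/15 + 10)² = ((1/15)*(-6) + 10)² = (-⅖ + 10)² = (48/5)² = 2304/25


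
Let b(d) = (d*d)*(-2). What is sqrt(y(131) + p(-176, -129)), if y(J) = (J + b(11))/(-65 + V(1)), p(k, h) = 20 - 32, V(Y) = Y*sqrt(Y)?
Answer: 3*I*sqrt(73)/8 ≈ 3.204*I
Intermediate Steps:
V(Y) = Y**(3/2)
p(k, h) = -12
b(d) = -2*d**2 (b(d) = d**2*(-2) = -2*d**2)
y(J) = 121/32 - J/64 (y(J) = (J - 2*11**2)/(-65 + 1**(3/2)) = (J - 2*121)/(-65 + 1) = (J - 242)/(-64) = (-242 + J)*(-1/64) = 121/32 - J/64)
sqrt(y(131) + p(-176, -129)) = sqrt((121/32 - 1/64*131) - 12) = sqrt((121/32 - 131/64) - 12) = sqrt(111/64 - 12) = sqrt(-657/64) = 3*I*sqrt(73)/8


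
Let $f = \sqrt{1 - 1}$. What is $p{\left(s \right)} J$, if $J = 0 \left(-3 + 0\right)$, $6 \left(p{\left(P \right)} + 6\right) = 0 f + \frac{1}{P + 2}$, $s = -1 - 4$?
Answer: $0$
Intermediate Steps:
$f = 0$ ($f = \sqrt{0} = 0$)
$s = -5$ ($s = -1 - 4 = -5$)
$p{\left(P \right)} = -6 + \frac{1}{6 \left(2 + P\right)}$ ($p{\left(P \right)} = -6 + \frac{0 \cdot 0 + \frac{1}{P + 2}}{6} = -6 + \frac{0 + \frac{1}{2 + P}}{6} = -6 + \frac{1}{6 \left(2 + P\right)}$)
$J = 0$ ($J = 0 \left(-3\right) = 0$)
$p{\left(s \right)} J = \frac{-71 - -180}{6 \left(2 - 5\right)} 0 = \frac{-71 + 180}{6 \left(-3\right)} 0 = \frac{1}{6} \left(- \frac{1}{3}\right) 109 \cdot 0 = \left(- \frac{109}{18}\right) 0 = 0$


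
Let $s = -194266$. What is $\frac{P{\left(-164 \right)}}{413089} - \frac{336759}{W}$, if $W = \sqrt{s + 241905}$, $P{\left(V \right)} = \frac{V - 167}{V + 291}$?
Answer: $- \frac{331}{52462303} - \frac{336759 \sqrt{47639}}{47639} \approx -1542.9$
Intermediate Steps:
$P{\left(V \right)} = \frac{-167 + V}{291 + V}$ ($P{\left(V \right)} = \frac{V + \left(-256 + 89\right)}{291 + V} = \frac{V - 167}{291 + V} = \frac{-167 + V}{291 + V}$)
$W = \sqrt{47639}$ ($W = \sqrt{-194266 + 241905} = \sqrt{47639} \approx 218.26$)
$\frac{P{\left(-164 \right)}}{413089} - \frac{336759}{W} = \frac{\frac{1}{291 - 164} \left(-167 - 164\right)}{413089} - \frac{336759}{\sqrt{47639}} = \frac{1}{127} \left(-331\right) \frac{1}{413089} - 336759 \frac{\sqrt{47639}}{47639} = \frac{1}{127} \left(-331\right) \frac{1}{413089} - \frac{336759 \sqrt{47639}}{47639} = \left(- \frac{331}{127}\right) \frac{1}{413089} - \frac{336759 \sqrt{47639}}{47639} = - \frac{331}{52462303} - \frac{336759 \sqrt{47639}}{47639}$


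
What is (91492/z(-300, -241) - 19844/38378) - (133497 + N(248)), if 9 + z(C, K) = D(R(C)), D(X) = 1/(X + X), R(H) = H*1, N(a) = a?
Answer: -14914741161327/103639789 ≈ -1.4391e+5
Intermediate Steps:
R(H) = H
D(X) = 1/(2*X)
z(C, K) = -9 + 1/(2*C)
(91492/z(-300, -241) - 19844/38378) - (133497 + N(248)) = (91492/(-9 + (1/2)/(-300)) - 19844/38378) - (133497 + 248) = (91492/(-9 + (1/2)*(-1/300)) - 19844*1/38378) - 1*133745 = (91492/(-9 - 1/600) - 9922/19189) - 133745 = (91492/(-5401/600) - 9922/19189) - 133745 = (91492*(-600/5401) - 9922/19189) - 133745 = (-54895200/5401 - 9922/19189) - 133745 = -1053437581522/103639789 - 133745 = -14914741161327/103639789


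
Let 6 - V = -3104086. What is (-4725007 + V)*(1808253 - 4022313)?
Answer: 3588803064900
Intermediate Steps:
V = 3104092 (V = 6 - 1*(-3104086) = 6 + 3104086 = 3104092)
(-4725007 + V)*(1808253 - 4022313) = (-4725007 + 3104092)*(1808253 - 4022313) = -1620915*(-2214060) = 3588803064900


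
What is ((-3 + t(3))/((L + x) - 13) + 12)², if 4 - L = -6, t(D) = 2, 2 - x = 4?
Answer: 3721/25 ≈ 148.84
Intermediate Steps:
x = -2 (x = 2 - 1*4 = 2 - 4 = -2)
L = 10 (L = 4 - 1*(-6) = 4 + 6 = 10)
((-3 + t(3))/((L + x) - 13) + 12)² = ((-3 + 2)/((10 - 2) - 13) + 12)² = (-1/(8 - 13) + 12)² = (-1/(-5) + 12)² = (-1*(-⅕) + 12)² = (⅕ + 12)² = (61/5)² = 3721/25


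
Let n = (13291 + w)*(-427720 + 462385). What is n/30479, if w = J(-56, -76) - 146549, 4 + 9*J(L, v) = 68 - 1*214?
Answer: -4619966320/30479 ≈ -1.5158e+5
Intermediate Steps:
J(L, v) = -50/3 (J(L, v) = -4/9 + (68 - 1*214)/9 = -4/9 + (68 - 214)/9 = -4/9 + (⅑)*(-146) = -4/9 - 146/9 = -50/3)
w = -439697/3 (w = -50/3 - 146549 = -439697/3 ≈ -1.4657e+5)
n = -4619966320 (n = (13291 - 439697/3)*(-427720 + 462385) = -399824/3*34665 = -4619966320)
n/30479 = -4619966320/30479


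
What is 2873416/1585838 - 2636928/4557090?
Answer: 742722891148/602233874285 ≈ 1.2333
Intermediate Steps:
2873416/1585838 - 2636928/4557090 = 2873416*(1/1585838) - 2636928*1/4557090 = 1436708/792919 - 439488/759515 = 742722891148/602233874285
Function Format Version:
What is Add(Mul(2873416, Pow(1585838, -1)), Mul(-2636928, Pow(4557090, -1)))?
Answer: Rational(742722891148, 602233874285) ≈ 1.2333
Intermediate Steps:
Add(Mul(2873416, Pow(1585838, -1)), Mul(-2636928, Pow(4557090, -1))) = Add(Mul(2873416, Rational(1, 1585838)), Mul(-2636928, Rational(1, 4557090))) = Add(Rational(1436708, 792919), Rational(-439488, 759515)) = Rational(742722891148, 602233874285)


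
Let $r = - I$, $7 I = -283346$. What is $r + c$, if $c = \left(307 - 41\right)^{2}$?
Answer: $111234$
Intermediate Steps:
$I = -40478$ ($I = \frac{1}{7} \left(-283346\right) = -40478$)
$r = 40478$ ($r = \left(-1\right) \left(-40478\right) = 40478$)
$c = 70756$ ($c = 266^{2} = 70756$)
$r + c = 40478 + 70756 = 111234$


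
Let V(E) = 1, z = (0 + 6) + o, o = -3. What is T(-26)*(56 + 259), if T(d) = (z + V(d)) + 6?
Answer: 3150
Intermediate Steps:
z = 3 (z = (0 + 6) - 3 = 6 - 3 = 3)
T(d) = 10 (T(d) = (3 + 1) + 6 = 4 + 6 = 10)
T(-26)*(56 + 259) = 10*(56 + 259) = 10*315 = 3150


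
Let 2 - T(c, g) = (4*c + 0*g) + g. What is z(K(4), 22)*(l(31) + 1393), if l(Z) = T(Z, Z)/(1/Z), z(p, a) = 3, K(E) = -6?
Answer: -10050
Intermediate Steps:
T(c, g) = 2 - g - 4*c (T(c, g) = 2 - ((4*c + 0*g) + g) = 2 - ((4*c + 0) + g) = 2 - (4*c + g) = 2 - (g + 4*c) = 2 + (-g - 4*c) = 2 - g - 4*c)
l(Z) = Z*(2 - 5*Z) (l(Z) = (2 - Z - 4*Z)/(1/Z) = (2 - 5*Z)*Z = Z*(2 - 5*Z))
z(K(4), 22)*(l(31) + 1393) = 3*(31*(2 - 5*31) + 1393) = 3*(31*(2 - 155) + 1393) = 3*(31*(-153) + 1393) = 3*(-4743 + 1393) = 3*(-3350) = -10050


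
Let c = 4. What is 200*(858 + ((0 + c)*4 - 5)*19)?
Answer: 213400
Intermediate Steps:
200*(858 + ((0 + c)*4 - 5)*19) = 200*(858 + ((0 + 4)*4 - 5)*19) = 200*(858 + (4*4 - 5)*19) = 200*(858 + (16 - 5)*19) = 200*(858 + 11*19) = 200*(858 + 209) = 200*1067 = 213400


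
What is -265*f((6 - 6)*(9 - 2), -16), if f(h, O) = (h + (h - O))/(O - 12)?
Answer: 1060/7 ≈ 151.43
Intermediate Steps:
f(h, O) = (-O + 2*h)/(-12 + O)
-265*f((6 - 6)*(9 - 2), -16) = -265*(-1*(-16) + 2*((6 - 6)*(9 - 2)))/(-12 - 16) = -265*(16 + 2*(0*7))/(-28) = -(-265)*(16 + 2*0)/28 = -(-265)*(16 + 0)/28 = -(-265)*16/28 = -265*(-4/7) = 1060/7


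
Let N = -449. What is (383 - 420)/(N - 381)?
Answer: 37/830 ≈ 0.044578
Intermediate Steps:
(383 - 420)/(N - 381) = (383 - 420)/(-449 - 381) = -37/(-830) = -37*(-1/830) = 37/830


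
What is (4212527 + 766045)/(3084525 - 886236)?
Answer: 1659524/732763 ≈ 2.2647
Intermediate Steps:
(4212527 + 766045)/(3084525 - 886236) = 4978572/2198289 = 4978572*(1/2198289) = 1659524/732763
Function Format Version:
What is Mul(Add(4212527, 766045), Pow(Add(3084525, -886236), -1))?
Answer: Rational(1659524, 732763) ≈ 2.2647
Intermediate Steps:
Mul(Add(4212527, 766045), Pow(Add(3084525, -886236), -1)) = Mul(4978572, Pow(2198289, -1)) = Mul(4978572, Rational(1, 2198289)) = Rational(1659524, 732763)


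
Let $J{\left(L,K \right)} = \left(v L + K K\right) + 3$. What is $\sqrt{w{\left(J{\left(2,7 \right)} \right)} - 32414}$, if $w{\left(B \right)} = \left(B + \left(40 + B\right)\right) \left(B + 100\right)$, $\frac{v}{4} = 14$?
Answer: $\sqrt{64738} \approx 254.44$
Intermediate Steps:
$v = 56$ ($v = 4 \cdot 14 = 56$)
$J{\left(L,K \right)} = 3 + K^{2} + 56 L$ ($J{\left(L,K \right)} = \left(56 L + K K\right) + 3 = \left(56 L + K^{2}\right) + 3 = \left(K^{2} + 56 L\right) + 3 = 3 + K^{2} + 56 L$)
$w{\left(B \right)} = \left(40 + 2 B\right) \left(100 + B\right)$
$\sqrt{w{\left(J{\left(2,7 \right)} \right)} - 32414} = \sqrt{\left(4000 + 2 \left(3 + 7^{2} + 56 \cdot 2\right)^{2} + 240 \left(3 + 7^{2} + 56 \cdot 2\right)\right) - 32414} = \sqrt{\left(4000 + 2 \left(3 + 49 + 112\right)^{2} + 240 \left(3 + 49 + 112\right)\right) - 32414} = \sqrt{\left(4000 + 2 \cdot 164^{2} + 240 \cdot 164\right) - 32414} = \sqrt{\left(4000 + 2 \cdot 26896 + 39360\right) - 32414} = \sqrt{\left(4000 + 53792 + 39360\right) - 32414} = \sqrt{97152 - 32414} = \sqrt{64738}$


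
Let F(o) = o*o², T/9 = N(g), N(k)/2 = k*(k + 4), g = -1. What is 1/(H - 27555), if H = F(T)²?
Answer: 1/24794883741 ≈ 4.0331e-11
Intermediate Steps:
N(k) = 2*k*(4 + k) (N(k) = 2*(k*(k + 4)) = 2*(k*(4 + k)) = 2*k*(4 + k))
T = -54 (T = 9*(2*(-1)*(4 - 1)) = 9*(2*(-1)*3) = 9*(-6) = -54)
F(o) = o³
H = 24794911296 (H = ((-54)³)² = (-157464)² = 24794911296)
1/(H - 27555) = 1/(24794911296 - 27555) = 1/24794883741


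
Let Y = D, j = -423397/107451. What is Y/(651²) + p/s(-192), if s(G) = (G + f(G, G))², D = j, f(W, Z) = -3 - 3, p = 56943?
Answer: 32012897475305/22040315165484 ≈ 1.4525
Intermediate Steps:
j = -423397/107451 (j = -423397*1/107451 = -423397/107451 ≈ -3.9404)
f(W, Z) = -6
D = -423397/107451 ≈ -3.9404
Y = -423397/107451 ≈ -3.9404
s(G) = (-6 + G)² (s(G) = (G - 6)² = (-6 + G)²)
Y/(651²) + p/s(-192) = -423397/(107451*(651²)) + 56943/((-6 - 192)²) = -423397/107451/423801 + 56943/((-198)²) = -423397/107451*1/423801 + 56943/39204 = -423397/45537841251 + 56943*(1/39204) = -423397/45537841251 + 703/484 = 32012897475305/22040315165484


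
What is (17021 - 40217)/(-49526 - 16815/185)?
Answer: 858252/1835825 ≈ 0.46750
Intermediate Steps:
(17021 - 40217)/(-49526 - 16815/185) = -23196/(-49526 - 16815/185) = -23196/(-49526 - 15*1121/185) = -23196/(-49526 - 3363/37) = -23196/(-1835825/37) = -23196*(-37/1835825) = 858252/1835825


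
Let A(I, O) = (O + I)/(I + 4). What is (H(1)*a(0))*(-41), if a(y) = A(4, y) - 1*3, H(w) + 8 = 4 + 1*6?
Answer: 205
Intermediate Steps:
A(I, O) = (I + O)/(4 + I)
H(w) = 2 (H(w) = -8 + (4 + 1*6) = -8 + (4 + 6) = -8 + 10 = 2)
a(y) = -5/2 + y/8 (a(y) = (4 + y)/(4 + 4) - 1*3 = (4 + y)/8 - 3 = (½ + y/8) - 3 = -5/2 + y/8)
(H(1)*a(0))*(-41) = (2*(-5/2 + (⅛)*0))*(-41) = (2*(-5/2 + 0))*(-41) = (2*(-5/2))*(-41) = -5*(-41) = 205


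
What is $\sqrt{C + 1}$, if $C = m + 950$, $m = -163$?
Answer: $2 \sqrt{197} \approx 28.071$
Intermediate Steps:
$C = 787$ ($C = -163 + 950 = 787$)
$\sqrt{C + 1} = \sqrt{787 + 1} = \sqrt{788} = 2 \sqrt{197}$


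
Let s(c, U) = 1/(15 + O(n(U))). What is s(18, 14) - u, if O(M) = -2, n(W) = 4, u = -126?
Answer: 1639/13 ≈ 126.08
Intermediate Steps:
s(c, U) = 1/13 (s(c, U) = 1/(15 - 2) = 1/13)
s(18, 14) - u = 1/13 - 1*(-126) = 1/13 + 126 = 1639/13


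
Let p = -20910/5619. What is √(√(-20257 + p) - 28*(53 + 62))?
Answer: √(-11296175380 + 1873*I*√71077223963)/1873 ≈ 1.2539 + 56.759*I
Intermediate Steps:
p = -6970/1873 (p = -20910*1/5619 = -6970/1873 ≈ -3.7213)
√(√(-20257 + p) - 28*(53 + 62)) = √(√(-20257 - 6970/1873) - 28*(53 + 62)) = √(√(-37948331/1873) - 28*115) = √(I*√71077223963/1873 - 3220) = √(-3220 + I*√71077223963/1873)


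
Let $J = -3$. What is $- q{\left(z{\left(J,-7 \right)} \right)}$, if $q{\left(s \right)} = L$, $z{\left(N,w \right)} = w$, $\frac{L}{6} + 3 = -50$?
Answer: $318$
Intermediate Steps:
$L = -318$ ($L = -18 + 6 \left(-50\right) = -18 - 300 = -318$)
$q{\left(s \right)} = -318$
$- q{\left(z{\left(J,-7 \right)} \right)} = \left(-1\right) \left(-318\right) = 318$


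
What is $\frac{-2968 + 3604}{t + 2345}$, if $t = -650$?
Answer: $\frac{212}{565} \approx 0.37522$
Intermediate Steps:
$\frac{-2968 + 3604}{t + 2345} = \frac{-2968 + 3604}{-650 + 2345} = \frac{636}{1695} = 636 \cdot \frac{1}{1695} = \frac{212}{565}$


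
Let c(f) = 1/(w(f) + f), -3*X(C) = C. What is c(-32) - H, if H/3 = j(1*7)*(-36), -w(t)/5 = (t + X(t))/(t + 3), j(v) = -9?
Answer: -3017175/3104 ≈ -972.03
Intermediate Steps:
X(C) = -C/3
w(t) = -10*t/(3*(3 + t)) (w(t) = -5*(t - t/3)/(t + 3) = -5*2*t/3/(3 + t) = -10*t/(3*(3 + t)))
c(f) = 1/(f - 10*f/(9 + 3*f)) (c(f) = 1/(-10*f/(9 + 3*f) + f) = 1/(f - 10*f/(9 + 3*f)))
H = 972 (H = 3*(-9*(-36)) = 3*324 = 972)
c(-32) - H = 3*(3 - 32)/(-32*(-1 + 3*(-32))) - 1*972 = 3*(-1/32)*(-29)/(-1 - 96) - 972 = 3*(-1/32)*(-29)/(-97) - 972 = 3*(-1/32)*(-1/97)*(-29) - 972 = -87/3104 - 972 = -3017175/3104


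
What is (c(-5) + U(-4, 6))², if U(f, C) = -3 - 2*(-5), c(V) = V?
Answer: 4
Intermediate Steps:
U(f, C) = 7 (U(f, C) = -3 + 10 = 7)
(c(-5) + U(-4, 6))² = (-5 + 7)² = 2² = 4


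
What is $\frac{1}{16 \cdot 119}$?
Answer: $\frac{1}{1904} \approx 0.00052521$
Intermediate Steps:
$\frac{1}{16 \cdot 119} = \frac{1}{1904}$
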